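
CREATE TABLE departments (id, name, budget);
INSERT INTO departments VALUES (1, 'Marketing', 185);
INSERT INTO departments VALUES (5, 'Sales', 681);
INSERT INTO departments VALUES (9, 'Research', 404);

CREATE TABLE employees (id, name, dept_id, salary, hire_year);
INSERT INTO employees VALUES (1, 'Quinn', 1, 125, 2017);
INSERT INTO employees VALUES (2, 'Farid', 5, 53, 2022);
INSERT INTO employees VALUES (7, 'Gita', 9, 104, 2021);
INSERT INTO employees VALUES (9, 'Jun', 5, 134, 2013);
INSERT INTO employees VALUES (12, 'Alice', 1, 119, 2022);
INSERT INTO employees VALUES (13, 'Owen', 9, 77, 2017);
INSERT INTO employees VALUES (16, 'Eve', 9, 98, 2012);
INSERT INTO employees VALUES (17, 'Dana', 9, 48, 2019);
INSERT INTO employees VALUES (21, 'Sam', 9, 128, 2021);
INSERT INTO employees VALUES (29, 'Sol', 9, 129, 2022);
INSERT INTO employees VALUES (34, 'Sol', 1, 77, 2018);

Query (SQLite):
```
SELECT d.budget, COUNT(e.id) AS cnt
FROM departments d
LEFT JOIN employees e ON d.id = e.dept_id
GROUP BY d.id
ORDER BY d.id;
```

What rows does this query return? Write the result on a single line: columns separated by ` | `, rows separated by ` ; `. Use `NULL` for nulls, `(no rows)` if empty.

185 | 3 ; 681 | 2 ; 404 | 6

LEFT JOIN keeps every departments row; unmatched ones get NULL for employees columns.
Group by departments.id and compute COUNT(e.id). COUNT(col) of an all-NULL group is 0.
  1: ids {1, 12, 34} → COUNT(e.id)=3
  5: ids {2, 9} → COUNT(e.id)=2
  9: ids {7, 13, 16, 17, 21, 29} → COUNT(e.id)=6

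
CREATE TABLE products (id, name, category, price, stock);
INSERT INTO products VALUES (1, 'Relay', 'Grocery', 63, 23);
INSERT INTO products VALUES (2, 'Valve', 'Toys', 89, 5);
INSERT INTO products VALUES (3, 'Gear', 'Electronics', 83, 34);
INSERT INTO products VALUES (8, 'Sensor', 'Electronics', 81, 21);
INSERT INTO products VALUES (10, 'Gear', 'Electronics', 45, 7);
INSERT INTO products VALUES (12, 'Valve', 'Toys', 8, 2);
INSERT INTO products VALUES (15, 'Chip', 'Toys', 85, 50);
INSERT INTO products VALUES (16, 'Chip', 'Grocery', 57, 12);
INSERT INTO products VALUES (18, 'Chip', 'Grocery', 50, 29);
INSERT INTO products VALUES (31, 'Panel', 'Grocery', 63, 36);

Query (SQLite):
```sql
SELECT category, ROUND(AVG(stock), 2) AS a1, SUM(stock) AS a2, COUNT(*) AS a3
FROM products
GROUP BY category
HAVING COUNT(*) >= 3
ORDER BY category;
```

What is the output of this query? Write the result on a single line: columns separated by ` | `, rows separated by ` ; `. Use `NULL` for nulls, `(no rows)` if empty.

Group products by category.
Per group compute: ROUND(AVG(stock), 2), SUM(stock), COUNT(*).
HAVING: drop groups with fewer than 3 rows.
  Electronics: ids {3, 8, 10} → ROUND(AVG(stock), 2)=20.67, SUM(stock)=62, COUNT(*)=3
  Grocery: ids {1, 16, 18, 31} → ROUND(AVG(stock), 2)=25, SUM(stock)=100, COUNT(*)=4
  Toys: ids {2, 12, 15} → ROUND(AVG(stock), 2)=19, SUM(stock)=57, COUNT(*)=3

Electronics | 20.67 | 62 | 3 ; Grocery | 25 | 100 | 4 ; Toys | 19 | 57 | 3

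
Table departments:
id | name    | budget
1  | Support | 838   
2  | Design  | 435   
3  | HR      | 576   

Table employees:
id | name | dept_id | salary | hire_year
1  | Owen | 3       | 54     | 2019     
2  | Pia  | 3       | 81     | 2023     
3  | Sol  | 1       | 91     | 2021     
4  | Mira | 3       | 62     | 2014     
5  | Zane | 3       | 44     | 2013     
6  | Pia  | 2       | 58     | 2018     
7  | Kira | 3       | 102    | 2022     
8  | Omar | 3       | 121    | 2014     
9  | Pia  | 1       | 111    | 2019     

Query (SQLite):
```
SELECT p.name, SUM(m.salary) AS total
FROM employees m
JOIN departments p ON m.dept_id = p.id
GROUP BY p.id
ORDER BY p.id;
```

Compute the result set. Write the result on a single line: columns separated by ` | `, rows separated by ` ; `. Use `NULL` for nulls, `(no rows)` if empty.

Join each employees row to its departments via dept_id.
Group joined rows by departments.id; compute SUM(m.salary) per group.
  1: ids {3, 9} → SUM(m.salary)=202
  2: ids {6} → SUM(m.salary)=58
  3: ids {1, 2, 4, 5, 7, 8} → SUM(m.salary)=464

Support | 202 ; Design | 58 ; HR | 464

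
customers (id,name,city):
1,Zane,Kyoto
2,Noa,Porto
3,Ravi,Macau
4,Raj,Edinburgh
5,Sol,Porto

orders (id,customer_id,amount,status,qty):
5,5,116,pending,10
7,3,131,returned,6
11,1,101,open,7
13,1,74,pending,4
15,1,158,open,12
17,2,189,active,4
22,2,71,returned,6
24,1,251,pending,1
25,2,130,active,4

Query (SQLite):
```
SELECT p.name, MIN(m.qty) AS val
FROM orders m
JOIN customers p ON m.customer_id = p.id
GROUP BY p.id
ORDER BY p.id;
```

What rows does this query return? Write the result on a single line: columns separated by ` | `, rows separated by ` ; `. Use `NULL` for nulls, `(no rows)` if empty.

Zane | 1 ; Noa | 4 ; Ravi | 6 ; Sol | 10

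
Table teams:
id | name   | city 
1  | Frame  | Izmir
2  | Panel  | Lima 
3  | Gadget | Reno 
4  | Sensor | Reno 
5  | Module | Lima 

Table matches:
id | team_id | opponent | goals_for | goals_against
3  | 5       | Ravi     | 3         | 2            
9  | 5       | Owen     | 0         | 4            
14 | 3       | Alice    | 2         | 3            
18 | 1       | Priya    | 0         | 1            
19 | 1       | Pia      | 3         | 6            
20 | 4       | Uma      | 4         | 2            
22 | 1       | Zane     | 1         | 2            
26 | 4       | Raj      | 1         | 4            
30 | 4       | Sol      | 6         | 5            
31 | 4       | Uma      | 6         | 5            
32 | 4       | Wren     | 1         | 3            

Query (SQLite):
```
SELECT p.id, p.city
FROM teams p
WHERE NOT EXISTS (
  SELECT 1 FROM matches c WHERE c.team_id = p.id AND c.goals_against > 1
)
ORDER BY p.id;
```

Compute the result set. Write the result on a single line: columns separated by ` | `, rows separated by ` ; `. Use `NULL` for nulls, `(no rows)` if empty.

2 | Lima

For each teams row, check whether any matches with matching team_id has goals_against > 1.
Keep rows where that is false.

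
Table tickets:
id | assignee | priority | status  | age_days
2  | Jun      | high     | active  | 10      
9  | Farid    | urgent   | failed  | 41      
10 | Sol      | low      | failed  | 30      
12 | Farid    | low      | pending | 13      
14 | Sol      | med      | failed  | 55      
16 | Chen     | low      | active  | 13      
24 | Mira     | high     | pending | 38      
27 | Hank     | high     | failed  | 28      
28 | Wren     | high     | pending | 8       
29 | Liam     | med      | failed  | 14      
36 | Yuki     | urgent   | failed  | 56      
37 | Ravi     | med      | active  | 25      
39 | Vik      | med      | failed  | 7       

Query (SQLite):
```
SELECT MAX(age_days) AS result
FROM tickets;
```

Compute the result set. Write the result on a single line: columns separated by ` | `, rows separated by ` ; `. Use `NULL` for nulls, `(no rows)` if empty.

56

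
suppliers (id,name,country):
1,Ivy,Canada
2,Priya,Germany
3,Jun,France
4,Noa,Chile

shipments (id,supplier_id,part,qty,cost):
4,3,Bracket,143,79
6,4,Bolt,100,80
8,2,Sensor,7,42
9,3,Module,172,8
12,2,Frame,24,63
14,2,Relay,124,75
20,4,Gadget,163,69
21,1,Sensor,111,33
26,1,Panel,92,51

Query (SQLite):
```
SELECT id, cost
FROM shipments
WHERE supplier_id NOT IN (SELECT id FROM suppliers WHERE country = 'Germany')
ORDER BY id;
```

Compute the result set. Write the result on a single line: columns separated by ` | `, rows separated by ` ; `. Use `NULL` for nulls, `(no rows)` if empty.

4 | 79 ; 6 | 80 ; 9 | 8 ; 20 | 69 ; 21 | 33 ; 26 | 51

Inner query: suppliers.id where country = 'Germany'.
Outer: keep shipments rows whose supplier_id is not in that set.
Inner query → {2}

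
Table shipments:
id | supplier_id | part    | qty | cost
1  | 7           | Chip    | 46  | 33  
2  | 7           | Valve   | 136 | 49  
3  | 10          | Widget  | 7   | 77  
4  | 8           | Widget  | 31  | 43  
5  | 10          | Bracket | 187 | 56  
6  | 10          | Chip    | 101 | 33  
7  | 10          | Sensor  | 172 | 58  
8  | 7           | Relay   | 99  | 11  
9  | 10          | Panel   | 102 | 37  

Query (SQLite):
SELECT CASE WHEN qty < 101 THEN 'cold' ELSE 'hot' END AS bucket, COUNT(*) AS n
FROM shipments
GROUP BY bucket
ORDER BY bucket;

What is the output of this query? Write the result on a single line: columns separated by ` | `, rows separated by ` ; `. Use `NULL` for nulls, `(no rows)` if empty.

Bucket rows by qty < 101 → 'cold' else 'hot'; count each bucket.

cold | 4 ; hot | 5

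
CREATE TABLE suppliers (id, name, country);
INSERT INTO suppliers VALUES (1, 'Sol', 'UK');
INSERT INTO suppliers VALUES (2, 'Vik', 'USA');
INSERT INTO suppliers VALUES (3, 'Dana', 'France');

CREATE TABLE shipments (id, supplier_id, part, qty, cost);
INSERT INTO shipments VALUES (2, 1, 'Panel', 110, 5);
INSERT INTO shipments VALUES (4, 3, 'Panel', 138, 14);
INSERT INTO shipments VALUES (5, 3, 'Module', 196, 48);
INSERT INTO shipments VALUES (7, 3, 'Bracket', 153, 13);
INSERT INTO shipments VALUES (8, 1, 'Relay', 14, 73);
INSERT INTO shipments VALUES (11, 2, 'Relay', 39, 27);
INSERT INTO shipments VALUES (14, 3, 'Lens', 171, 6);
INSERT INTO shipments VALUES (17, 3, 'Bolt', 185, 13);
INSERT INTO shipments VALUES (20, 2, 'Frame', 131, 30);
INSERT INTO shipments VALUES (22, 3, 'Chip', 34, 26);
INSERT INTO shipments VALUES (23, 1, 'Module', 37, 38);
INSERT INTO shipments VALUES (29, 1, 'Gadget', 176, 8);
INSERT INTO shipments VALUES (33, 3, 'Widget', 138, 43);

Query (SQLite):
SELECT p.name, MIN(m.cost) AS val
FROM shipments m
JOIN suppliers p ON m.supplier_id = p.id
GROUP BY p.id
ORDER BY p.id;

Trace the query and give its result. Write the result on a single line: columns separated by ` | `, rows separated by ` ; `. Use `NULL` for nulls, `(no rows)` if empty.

Join each shipments row to its suppliers via supplier_id.
Group joined rows by suppliers.id; compute MIN(m.cost) per group.
  1: ids {2, 8, 23, 29} → MIN(m.cost)=5
  2: ids {11, 20} → MIN(m.cost)=27
  3: ids {4, 5, 7, 14, 17, 22, 33} → MIN(m.cost)=6

Sol | 5 ; Vik | 27 ; Dana | 6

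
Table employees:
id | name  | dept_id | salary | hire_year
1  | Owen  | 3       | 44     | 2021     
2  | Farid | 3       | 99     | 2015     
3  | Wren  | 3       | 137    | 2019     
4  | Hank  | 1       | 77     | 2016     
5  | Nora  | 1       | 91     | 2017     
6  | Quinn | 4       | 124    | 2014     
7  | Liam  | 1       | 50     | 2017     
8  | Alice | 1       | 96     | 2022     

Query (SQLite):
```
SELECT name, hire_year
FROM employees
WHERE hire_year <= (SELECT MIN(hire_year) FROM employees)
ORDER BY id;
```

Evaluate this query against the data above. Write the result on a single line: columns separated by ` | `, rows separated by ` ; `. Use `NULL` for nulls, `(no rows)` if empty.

Quinn | 2014

Scalar subquery: MIN(hire_year) over all employees rows = 2014.
Keep rows where hire_year <= that value.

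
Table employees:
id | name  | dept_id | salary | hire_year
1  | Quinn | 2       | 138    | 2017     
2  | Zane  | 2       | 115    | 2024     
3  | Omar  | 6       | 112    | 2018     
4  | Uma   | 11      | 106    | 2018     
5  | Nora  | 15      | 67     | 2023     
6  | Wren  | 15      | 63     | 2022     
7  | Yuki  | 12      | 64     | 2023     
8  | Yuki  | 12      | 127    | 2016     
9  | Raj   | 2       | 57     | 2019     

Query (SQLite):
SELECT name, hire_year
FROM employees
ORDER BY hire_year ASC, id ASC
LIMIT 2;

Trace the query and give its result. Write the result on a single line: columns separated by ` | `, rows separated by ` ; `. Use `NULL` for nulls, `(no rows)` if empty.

Yuki | 2016 ; Quinn | 2017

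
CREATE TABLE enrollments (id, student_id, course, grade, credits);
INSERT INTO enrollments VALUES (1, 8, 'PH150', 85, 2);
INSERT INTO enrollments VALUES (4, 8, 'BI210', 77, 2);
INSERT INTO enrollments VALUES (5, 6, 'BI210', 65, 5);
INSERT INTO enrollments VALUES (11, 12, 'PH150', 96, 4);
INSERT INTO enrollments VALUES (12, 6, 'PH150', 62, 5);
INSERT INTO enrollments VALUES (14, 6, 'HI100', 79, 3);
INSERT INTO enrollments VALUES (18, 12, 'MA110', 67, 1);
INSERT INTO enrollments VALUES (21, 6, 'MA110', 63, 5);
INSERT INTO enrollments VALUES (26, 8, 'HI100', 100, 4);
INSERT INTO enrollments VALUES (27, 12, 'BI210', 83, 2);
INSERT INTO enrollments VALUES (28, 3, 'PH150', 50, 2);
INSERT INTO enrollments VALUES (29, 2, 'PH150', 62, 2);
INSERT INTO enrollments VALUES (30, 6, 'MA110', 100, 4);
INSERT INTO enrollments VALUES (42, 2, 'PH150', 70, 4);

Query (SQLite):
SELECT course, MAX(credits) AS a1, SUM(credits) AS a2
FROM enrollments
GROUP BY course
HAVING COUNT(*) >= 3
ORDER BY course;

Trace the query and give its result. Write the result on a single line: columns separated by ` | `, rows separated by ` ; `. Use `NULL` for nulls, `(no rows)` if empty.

BI210 | 5 | 9 ; MA110 | 5 | 10 ; PH150 | 5 | 19

Group enrollments by course.
Per group compute: MAX(credits), SUM(credits).
HAVING: drop groups with fewer than 3 rows.
  BI210: ids {4, 5, 27} → MAX(credits)=5, SUM(credits)=9
  HI100: ids {14, 26} → MAX(credits)=4, SUM(credits)=7
  MA110: ids {18, 21, 30} → MAX(credits)=5, SUM(credits)=10
  PH150: ids {1, 11, 12, 28, 29, 42} → MAX(credits)=5, SUM(credits)=19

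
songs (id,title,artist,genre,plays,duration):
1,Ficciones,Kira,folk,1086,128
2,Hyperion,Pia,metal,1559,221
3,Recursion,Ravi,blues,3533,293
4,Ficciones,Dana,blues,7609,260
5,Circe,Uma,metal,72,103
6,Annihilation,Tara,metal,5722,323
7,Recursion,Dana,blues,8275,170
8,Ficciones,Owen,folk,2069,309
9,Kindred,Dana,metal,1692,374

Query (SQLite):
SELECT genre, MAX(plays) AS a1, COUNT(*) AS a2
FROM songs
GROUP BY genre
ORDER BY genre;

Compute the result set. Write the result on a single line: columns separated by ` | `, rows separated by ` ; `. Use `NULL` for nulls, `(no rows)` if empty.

Group songs by genre.
Per group compute: MAX(plays), COUNT(*).
  blues: ids {3, 4, 7} → MAX(plays)=8275, COUNT(*)=3
  folk: ids {1, 8} → MAX(plays)=2069, COUNT(*)=2
  metal: ids {2, 5, 6, 9} → MAX(plays)=5722, COUNT(*)=4

blues | 8275 | 3 ; folk | 2069 | 2 ; metal | 5722 | 4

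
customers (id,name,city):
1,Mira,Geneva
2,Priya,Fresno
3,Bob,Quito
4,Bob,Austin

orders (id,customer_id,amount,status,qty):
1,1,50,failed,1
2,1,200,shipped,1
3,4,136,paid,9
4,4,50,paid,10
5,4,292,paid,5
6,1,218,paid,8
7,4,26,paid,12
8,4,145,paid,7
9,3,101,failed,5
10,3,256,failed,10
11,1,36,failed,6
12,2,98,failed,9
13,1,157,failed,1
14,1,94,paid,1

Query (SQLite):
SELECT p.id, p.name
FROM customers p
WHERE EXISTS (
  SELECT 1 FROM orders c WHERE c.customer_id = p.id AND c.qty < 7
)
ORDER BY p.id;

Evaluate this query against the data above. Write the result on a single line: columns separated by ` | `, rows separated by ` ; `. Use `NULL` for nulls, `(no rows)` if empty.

1 | Mira ; 3 | Bob ; 4 | Bob

For each customers row, check whether any orders with matching customer_id has qty < 7.
Keep rows where that is true.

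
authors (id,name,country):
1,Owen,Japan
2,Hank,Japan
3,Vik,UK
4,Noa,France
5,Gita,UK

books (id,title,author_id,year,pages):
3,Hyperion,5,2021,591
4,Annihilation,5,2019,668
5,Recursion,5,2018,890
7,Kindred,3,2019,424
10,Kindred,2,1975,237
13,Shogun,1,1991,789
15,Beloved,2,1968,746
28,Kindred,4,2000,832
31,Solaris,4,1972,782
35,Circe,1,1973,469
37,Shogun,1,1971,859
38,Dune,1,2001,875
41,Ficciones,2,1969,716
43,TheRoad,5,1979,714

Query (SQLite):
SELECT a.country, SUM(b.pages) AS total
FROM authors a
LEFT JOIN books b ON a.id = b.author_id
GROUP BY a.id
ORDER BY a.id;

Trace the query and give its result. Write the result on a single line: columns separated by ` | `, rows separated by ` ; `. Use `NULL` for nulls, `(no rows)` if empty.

LEFT JOIN keeps every authors row; unmatched ones get NULL for books columns.
Group by authors.id and compute SUM(b.pages). SUM over an all-NULL group is NULL.
  1: ids {13, 35, 37, 38} → SUM(b.pages)=2992
  2: ids {10, 15, 41} → SUM(b.pages)=1699
  3: ids {7} → SUM(b.pages)=424
  4: ids {28, 31} → SUM(b.pages)=1614
  5: ids {3, 4, 5, 43} → SUM(b.pages)=2863

Japan | 2992 ; Japan | 1699 ; UK | 424 ; France | 1614 ; UK | 2863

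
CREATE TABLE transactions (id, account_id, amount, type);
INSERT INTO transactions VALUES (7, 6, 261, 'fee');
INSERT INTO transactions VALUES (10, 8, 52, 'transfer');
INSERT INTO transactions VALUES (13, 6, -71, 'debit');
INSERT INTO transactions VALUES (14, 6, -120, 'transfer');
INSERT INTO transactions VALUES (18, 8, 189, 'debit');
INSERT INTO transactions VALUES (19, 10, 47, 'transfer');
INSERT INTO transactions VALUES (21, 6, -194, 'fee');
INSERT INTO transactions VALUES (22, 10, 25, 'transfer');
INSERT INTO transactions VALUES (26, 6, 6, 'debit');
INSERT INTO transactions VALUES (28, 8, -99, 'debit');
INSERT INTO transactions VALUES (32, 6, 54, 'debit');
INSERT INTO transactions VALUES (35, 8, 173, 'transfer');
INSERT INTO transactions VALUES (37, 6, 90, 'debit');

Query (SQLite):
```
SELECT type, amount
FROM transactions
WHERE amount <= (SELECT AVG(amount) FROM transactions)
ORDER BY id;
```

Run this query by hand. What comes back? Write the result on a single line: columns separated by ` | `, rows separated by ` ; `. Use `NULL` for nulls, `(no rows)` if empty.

debit | -71 ; transfer | -120 ; fee | -194 ; transfer | 25 ; debit | 6 ; debit | -99

Scalar subquery: AVG(amount) over all transactions rows = 31.769231 (≈; comparison uses full precision).
Keep rows where amount <= that value.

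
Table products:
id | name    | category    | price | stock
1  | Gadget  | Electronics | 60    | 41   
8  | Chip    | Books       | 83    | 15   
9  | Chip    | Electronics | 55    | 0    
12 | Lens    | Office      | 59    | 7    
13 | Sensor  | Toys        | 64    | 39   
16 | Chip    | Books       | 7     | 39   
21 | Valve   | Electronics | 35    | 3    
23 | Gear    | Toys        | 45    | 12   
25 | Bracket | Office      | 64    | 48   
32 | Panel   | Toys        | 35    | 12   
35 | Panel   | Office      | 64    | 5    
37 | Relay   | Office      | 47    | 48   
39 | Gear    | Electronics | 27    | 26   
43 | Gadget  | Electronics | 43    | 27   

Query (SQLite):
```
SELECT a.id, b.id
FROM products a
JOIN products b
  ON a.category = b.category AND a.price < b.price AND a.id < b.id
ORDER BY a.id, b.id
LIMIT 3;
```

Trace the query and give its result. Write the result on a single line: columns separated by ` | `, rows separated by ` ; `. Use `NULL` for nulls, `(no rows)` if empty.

12 | 25 ; 12 | 35 ; 21 | 43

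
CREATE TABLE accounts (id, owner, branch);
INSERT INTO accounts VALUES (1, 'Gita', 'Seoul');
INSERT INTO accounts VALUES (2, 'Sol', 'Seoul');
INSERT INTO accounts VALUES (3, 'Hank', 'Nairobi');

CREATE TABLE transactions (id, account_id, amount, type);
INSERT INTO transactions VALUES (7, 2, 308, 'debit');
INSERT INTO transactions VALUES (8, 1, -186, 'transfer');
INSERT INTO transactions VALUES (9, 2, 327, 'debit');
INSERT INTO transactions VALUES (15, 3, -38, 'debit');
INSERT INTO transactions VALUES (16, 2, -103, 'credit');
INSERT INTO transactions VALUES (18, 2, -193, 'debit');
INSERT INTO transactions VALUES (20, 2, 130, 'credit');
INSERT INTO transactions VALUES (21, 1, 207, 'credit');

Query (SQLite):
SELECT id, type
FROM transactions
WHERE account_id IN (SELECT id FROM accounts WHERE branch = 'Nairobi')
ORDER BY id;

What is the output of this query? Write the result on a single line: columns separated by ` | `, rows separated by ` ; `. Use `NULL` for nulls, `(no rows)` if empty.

Inner query: accounts.id where branch = 'Nairobi'.
Outer: keep transactions rows whose account_id is in that set.
Inner query → {3}

15 | debit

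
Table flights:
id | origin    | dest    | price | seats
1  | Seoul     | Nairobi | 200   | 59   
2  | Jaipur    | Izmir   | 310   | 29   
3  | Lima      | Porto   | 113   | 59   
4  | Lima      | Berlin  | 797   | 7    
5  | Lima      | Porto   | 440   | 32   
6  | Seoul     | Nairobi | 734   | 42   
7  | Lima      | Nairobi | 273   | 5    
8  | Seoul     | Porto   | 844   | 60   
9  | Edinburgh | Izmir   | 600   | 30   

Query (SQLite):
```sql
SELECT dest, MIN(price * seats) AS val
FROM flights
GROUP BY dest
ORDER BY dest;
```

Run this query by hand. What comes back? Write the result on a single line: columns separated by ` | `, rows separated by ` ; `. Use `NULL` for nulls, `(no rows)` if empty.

For each row compute price * seats.
Group by dest; take MIN of the expression per group.
  Berlin: ids {4} → MIN(price * seats)=5579
  Izmir: ids {2, 9} → MIN(price * seats)=8990
  Nairobi: ids {1, 6, 7} → MIN(price * seats)=1365
  Porto: ids {3, 5, 8} → MIN(price * seats)=6667

Berlin | 5579 ; Izmir | 8990 ; Nairobi | 1365 ; Porto | 6667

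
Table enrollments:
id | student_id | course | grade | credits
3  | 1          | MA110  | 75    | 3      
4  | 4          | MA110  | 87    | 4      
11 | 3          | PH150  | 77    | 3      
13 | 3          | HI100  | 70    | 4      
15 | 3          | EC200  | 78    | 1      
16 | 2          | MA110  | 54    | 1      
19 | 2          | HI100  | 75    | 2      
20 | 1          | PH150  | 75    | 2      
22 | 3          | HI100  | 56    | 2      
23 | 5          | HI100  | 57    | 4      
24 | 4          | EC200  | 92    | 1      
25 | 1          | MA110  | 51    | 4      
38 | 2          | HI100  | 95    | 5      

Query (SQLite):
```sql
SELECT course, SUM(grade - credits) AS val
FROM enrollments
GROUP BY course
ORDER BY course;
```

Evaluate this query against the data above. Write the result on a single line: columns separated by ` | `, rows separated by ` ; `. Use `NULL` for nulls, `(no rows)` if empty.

For each row compute grade - credits.
Group by course; take SUM of the expression per group.
  EC200: ids {15, 24} → SUM(grade - credits)=168
  HI100: ids {13, 19, 22, 23, 38} → SUM(grade - credits)=336
  MA110: ids {3, 4, 16, 25} → SUM(grade - credits)=255
  PH150: ids {11, 20} → SUM(grade - credits)=147

EC200 | 168 ; HI100 | 336 ; MA110 | 255 ; PH150 | 147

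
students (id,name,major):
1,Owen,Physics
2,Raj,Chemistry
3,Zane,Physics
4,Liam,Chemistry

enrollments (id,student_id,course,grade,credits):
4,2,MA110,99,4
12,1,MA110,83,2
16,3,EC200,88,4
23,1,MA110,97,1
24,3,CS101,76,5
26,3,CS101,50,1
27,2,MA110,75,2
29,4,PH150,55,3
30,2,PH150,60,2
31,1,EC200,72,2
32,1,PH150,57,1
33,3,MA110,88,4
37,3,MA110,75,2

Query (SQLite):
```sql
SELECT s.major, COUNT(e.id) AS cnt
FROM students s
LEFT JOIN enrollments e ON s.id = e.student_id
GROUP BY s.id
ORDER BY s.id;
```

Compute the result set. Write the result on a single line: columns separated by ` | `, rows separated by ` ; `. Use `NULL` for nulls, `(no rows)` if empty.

Physics | 4 ; Chemistry | 3 ; Physics | 5 ; Chemistry | 1

LEFT JOIN keeps every students row; unmatched ones get NULL for enrollments columns.
Group by students.id and compute COUNT(e.id). COUNT(col) of an all-NULL group is 0.
  1: ids {12, 23, 31, 32} → COUNT(e.id)=4
  2: ids {4, 27, 30} → COUNT(e.id)=3
  3: ids {16, 24, 26, 33, 37} → COUNT(e.id)=5
  4: ids {29} → COUNT(e.id)=1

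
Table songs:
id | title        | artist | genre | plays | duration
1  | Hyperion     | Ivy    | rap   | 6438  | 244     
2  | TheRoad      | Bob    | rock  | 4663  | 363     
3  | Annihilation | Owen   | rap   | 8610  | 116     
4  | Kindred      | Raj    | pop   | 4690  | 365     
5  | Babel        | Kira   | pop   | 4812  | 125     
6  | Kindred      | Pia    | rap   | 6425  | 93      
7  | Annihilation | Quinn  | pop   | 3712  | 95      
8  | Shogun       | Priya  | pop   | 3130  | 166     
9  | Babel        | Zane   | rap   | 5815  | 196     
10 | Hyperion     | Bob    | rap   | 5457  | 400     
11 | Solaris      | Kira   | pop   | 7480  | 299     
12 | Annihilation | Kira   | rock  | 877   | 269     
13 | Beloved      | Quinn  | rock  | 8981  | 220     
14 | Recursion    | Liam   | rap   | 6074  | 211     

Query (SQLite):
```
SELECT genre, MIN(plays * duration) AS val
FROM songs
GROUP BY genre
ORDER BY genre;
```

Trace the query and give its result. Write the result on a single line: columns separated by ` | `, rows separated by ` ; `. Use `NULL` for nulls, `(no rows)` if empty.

pop | 352640 ; rap | 597525 ; rock | 235913

For each row compute plays * duration.
Group by genre; take MIN of the expression per group.
  pop: ids {4, 5, 7, 8, 11} → MIN(plays * duration)=352640
  rap: ids {1, 3, 6, 9, 10, 14} → MIN(plays * duration)=597525
  rock: ids {2, 12, 13} → MIN(plays * duration)=235913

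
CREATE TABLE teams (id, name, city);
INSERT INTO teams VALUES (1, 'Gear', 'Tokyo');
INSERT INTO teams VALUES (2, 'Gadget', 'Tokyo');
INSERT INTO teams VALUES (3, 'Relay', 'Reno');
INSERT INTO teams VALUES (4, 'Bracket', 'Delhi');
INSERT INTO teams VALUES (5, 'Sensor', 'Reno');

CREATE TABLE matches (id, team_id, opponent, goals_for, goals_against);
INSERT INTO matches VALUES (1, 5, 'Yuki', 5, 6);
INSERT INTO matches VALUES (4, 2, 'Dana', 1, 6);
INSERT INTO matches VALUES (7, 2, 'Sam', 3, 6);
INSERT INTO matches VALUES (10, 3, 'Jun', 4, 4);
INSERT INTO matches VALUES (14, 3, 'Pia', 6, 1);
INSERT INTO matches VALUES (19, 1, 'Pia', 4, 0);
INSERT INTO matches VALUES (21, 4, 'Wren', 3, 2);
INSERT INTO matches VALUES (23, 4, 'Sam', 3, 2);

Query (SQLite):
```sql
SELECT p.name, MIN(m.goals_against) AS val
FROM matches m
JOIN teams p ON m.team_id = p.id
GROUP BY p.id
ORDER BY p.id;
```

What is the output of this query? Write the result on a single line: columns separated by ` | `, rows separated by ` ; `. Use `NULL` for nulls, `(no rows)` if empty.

Join each matches row to its teams via team_id.
Group joined rows by teams.id; compute MIN(m.goals_against) per group.
  1: ids {19} → MIN(m.goals_against)=0
  2: ids {4, 7} → MIN(m.goals_against)=6
  3: ids {10, 14} → MIN(m.goals_against)=1
  4: ids {21, 23} → MIN(m.goals_against)=2
  5: ids {1} → MIN(m.goals_against)=6

Gear | 0 ; Gadget | 6 ; Relay | 1 ; Bracket | 2 ; Sensor | 6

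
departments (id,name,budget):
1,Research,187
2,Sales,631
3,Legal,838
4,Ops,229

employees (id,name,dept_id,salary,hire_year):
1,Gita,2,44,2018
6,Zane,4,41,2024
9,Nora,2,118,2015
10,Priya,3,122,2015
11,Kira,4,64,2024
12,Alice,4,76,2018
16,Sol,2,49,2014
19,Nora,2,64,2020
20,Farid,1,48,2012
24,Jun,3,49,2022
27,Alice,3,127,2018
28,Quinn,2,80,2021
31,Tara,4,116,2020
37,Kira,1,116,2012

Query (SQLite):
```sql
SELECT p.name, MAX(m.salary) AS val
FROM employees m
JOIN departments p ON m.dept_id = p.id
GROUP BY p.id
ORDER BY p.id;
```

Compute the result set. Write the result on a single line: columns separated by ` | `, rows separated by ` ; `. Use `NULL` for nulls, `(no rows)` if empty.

Research | 116 ; Sales | 118 ; Legal | 127 ; Ops | 116

Join each employees row to its departments via dept_id.
Group joined rows by departments.id; compute MAX(m.salary) per group.
  1: ids {20, 37} → MAX(m.salary)=116
  2: ids {1, 9, 16, 19, 28} → MAX(m.salary)=118
  3: ids {10, 24, 27} → MAX(m.salary)=127
  4: ids {6, 11, 12, 31} → MAX(m.salary)=116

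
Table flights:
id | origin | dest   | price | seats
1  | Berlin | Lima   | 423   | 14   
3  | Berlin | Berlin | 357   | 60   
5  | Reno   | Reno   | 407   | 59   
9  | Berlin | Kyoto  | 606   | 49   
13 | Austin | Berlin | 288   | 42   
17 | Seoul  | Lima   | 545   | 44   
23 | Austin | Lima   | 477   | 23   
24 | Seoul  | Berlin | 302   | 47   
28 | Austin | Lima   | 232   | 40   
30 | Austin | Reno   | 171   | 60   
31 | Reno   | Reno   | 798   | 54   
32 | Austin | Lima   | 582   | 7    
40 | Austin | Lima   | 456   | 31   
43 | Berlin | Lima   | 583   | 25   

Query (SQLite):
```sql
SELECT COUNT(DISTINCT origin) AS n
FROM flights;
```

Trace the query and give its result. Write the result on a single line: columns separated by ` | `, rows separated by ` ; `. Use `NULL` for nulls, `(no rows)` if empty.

4

Count distinct non-NULL origin values.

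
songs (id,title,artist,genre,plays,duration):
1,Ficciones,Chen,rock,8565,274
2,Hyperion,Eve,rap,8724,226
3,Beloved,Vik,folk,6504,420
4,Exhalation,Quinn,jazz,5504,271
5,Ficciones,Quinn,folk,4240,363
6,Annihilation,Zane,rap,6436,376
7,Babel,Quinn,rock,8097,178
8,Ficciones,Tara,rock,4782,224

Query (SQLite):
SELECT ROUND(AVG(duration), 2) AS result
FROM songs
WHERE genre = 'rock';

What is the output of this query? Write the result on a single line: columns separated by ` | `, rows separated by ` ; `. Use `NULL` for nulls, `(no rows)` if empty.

225.33

Rows where genre='rock' → duration values: [274, 178, 224].
AVG = 676 / 3 (rounded to 2 dp).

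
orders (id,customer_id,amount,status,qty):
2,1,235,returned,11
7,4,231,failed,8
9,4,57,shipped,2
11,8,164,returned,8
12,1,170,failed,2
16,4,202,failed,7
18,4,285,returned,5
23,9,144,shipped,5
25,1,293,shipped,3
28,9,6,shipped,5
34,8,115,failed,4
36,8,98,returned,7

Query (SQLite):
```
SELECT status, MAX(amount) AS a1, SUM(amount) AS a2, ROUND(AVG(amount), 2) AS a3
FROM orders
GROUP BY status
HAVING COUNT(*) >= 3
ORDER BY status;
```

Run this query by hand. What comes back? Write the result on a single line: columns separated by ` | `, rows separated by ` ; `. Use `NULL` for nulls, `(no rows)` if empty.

Group orders by status.
Per group compute: MAX(amount), SUM(amount), ROUND(AVG(amount), 2).
HAVING: drop groups with fewer than 3 rows.
  failed: ids {7, 12, 16, 34} → MAX(amount)=231, SUM(amount)=718, ROUND(AVG(amount), 2)=179.5
  returned: ids {2, 11, 18, 36} → MAX(amount)=285, SUM(amount)=782, ROUND(AVG(amount), 2)=195.5
  shipped: ids {9, 23, 25, 28} → MAX(amount)=293, SUM(amount)=500, ROUND(AVG(amount), 2)=125

failed | 231 | 718 | 179.5 ; returned | 285 | 782 | 195.5 ; shipped | 293 | 500 | 125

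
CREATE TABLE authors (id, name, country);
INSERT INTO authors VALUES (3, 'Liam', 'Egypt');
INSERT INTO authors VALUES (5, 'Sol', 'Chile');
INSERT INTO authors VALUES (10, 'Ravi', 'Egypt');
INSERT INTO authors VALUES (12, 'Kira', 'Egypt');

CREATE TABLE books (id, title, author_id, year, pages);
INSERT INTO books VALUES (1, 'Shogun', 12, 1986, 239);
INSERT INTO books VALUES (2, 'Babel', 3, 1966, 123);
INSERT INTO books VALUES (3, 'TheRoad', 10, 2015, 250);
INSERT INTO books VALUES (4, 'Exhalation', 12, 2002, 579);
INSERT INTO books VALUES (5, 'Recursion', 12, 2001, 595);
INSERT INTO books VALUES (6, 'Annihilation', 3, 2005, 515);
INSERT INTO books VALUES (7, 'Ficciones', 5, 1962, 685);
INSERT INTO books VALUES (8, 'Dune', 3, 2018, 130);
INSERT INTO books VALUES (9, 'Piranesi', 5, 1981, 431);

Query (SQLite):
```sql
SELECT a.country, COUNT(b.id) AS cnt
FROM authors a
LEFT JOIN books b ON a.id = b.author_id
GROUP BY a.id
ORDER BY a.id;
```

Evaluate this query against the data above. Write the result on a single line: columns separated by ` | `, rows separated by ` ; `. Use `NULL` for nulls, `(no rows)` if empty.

Egypt | 3 ; Chile | 2 ; Egypt | 1 ; Egypt | 3

LEFT JOIN keeps every authors row; unmatched ones get NULL for books columns.
Group by authors.id and compute COUNT(b.id). COUNT(col) of an all-NULL group is 0.
  3: ids {2, 6, 8} → COUNT(b.id)=3
  5: ids {7, 9} → COUNT(b.id)=2
  10: ids {3} → COUNT(b.id)=1
  12: ids {1, 4, 5} → COUNT(b.id)=3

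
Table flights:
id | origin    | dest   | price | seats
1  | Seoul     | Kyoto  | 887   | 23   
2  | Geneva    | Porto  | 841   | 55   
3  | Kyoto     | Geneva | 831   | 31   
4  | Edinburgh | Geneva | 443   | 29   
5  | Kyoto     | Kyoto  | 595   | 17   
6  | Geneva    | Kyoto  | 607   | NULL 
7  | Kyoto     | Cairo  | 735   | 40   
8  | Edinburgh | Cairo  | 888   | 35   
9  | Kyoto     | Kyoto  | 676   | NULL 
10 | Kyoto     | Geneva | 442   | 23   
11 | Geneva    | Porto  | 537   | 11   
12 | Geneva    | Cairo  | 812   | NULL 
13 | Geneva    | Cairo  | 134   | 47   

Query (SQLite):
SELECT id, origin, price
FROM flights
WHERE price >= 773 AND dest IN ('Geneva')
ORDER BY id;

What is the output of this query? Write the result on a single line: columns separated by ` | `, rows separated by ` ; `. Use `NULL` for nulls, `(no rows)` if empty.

price >= 773: ids {1, 2, 3, 8, 12}
dest IN ('Geneva'): ids {3, 4, 10}
Combine with AND.

3 | Kyoto | 831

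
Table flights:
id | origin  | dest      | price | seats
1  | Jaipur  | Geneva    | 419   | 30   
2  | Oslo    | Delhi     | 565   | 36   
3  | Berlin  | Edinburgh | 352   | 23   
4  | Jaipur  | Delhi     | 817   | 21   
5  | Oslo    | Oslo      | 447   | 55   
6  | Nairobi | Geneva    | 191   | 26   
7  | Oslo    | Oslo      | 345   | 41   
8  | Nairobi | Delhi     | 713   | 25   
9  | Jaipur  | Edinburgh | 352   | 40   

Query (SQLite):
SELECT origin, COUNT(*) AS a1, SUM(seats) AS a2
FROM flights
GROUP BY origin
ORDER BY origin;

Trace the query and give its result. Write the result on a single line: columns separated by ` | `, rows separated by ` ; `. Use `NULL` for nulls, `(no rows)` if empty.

Group flights by origin.
Per group compute: COUNT(*), SUM(seats).
  Berlin: ids {3} → COUNT(*)=1, SUM(seats)=23
  Jaipur: ids {1, 4, 9} → COUNT(*)=3, SUM(seats)=91
  Nairobi: ids {6, 8} → COUNT(*)=2, SUM(seats)=51
  Oslo: ids {2, 5, 7} → COUNT(*)=3, SUM(seats)=132

Berlin | 1 | 23 ; Jaipur | 3 | 91 ; Nairobi | 2 | 51 ; Oslo | 3 | 132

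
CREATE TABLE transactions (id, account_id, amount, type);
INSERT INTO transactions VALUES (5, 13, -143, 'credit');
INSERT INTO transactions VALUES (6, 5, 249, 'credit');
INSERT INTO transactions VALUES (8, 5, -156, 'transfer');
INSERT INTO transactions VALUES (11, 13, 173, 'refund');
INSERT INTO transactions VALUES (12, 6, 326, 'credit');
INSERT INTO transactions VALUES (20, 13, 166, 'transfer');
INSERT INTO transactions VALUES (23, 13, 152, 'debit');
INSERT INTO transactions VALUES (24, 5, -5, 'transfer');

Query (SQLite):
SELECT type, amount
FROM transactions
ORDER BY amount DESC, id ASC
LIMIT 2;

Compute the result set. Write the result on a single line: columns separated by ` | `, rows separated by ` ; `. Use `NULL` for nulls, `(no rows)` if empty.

Sort by amount desc, tiebreak id asc: (326, id=12), (249, id=6), (173, id=11), (166, id=20), (152, id=23) …. Take first 2.

credit | 326 ; credit | 249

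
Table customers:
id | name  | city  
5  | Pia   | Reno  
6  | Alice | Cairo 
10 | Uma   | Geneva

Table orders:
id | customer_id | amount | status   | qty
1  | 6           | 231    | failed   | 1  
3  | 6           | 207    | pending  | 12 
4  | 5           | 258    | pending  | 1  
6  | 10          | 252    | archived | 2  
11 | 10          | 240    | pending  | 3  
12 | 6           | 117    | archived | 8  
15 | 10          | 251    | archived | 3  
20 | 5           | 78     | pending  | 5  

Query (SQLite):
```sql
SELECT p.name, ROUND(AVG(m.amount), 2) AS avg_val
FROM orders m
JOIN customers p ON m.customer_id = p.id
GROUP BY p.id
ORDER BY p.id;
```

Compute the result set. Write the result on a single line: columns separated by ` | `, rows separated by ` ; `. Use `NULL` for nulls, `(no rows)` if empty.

Pia | 168 ; Alice | 185 ; Uma | 247.67

Join each orders row to its customers via customer_id.
Group joined rows by customers.id; compute ROUND(AVG(m.amount), 2) per group.
  5: ids {4, 20} → ROUND(AVG(m.amount), 2)=168
  6: ids {1, 3, 12} → ROUND(AVG(m.amount), 2)=185
  10: ids {6, 11, 15} → ROUND(AVG(m.amount), 2)=247.67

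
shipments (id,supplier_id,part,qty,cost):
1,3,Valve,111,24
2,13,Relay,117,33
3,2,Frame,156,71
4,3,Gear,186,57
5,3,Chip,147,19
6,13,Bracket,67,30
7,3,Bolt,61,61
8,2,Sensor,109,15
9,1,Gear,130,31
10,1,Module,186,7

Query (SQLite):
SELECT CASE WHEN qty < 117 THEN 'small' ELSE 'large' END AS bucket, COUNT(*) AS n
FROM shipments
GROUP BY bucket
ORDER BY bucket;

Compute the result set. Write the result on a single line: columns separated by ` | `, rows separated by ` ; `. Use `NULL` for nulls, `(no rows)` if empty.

large | 6 ; small | 4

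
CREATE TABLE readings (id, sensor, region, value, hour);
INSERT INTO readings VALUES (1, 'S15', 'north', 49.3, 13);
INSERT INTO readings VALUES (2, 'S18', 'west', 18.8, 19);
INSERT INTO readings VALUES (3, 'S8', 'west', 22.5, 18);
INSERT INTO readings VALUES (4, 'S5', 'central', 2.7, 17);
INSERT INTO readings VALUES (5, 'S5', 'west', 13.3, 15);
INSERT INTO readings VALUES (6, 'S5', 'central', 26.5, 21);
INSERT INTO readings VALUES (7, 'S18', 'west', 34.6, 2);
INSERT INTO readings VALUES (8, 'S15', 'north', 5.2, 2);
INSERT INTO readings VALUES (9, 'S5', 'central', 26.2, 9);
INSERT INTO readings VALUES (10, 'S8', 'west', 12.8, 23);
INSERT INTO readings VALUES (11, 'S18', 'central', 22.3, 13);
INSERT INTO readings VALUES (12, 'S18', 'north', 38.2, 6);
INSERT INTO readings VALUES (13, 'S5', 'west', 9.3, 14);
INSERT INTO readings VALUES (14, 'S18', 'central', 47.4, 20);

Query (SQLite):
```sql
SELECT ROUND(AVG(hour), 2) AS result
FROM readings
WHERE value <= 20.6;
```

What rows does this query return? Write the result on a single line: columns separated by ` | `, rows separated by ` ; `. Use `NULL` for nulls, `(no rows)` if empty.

Rows where value <= 20.6 → hour values: [19, 17, 15, 2, 23, 14].
AVG = 90 / 6 (rounded to 2 dp).

15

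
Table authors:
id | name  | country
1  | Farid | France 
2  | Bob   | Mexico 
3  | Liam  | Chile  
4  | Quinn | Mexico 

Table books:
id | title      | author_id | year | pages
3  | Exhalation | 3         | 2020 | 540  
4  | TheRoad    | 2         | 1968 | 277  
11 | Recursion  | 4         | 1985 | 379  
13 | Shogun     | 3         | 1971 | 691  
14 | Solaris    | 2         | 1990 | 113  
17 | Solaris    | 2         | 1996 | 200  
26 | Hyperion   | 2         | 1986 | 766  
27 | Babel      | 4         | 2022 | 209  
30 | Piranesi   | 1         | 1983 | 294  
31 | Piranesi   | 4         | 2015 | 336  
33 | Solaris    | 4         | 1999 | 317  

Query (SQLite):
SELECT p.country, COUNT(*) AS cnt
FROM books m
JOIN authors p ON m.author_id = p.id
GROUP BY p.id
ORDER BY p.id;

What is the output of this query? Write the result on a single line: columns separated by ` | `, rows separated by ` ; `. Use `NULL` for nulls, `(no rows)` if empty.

France | 1 ; Mexico | 4 ; Chile | 2 ; Mexico | 4

Join each books row to its authors via author_id.
Group joined rows by authors.id; compute COUNT(*) per group.
  1: ids {30} → COUNT(*)=1
  2: ids {4, 14, 17, 26} → COUNT(*)=4
  3: ids {3, 13} → COUNT(*)=2
  4: ids {11, 27, 31, 33} → COUNT(*)=4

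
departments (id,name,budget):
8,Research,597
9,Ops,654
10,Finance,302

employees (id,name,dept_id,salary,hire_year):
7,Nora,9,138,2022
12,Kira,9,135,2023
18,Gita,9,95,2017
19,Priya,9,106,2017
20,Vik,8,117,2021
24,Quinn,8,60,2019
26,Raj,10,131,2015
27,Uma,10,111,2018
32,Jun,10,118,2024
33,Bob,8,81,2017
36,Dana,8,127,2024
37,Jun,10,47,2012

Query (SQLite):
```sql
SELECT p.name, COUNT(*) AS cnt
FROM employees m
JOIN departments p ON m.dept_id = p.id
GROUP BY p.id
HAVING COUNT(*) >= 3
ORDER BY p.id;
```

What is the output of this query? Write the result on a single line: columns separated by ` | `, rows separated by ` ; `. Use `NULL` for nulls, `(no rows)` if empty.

Research | 4 ; Ops | 4 ; Finance | 4

Join each employees row to its departments via dept_id.
Group joined rows by departments.id; compute COUNT(*) per group.
HAVING: keep groups with count ≥ 3.
  8: ids {20, 24, 33, 36} → COUNT(*)=4
  9: ids {7, 12, 18, 19} → COUNT(*)=4
  10: ids {26, 27, 32, 37} → COUNT(*)=4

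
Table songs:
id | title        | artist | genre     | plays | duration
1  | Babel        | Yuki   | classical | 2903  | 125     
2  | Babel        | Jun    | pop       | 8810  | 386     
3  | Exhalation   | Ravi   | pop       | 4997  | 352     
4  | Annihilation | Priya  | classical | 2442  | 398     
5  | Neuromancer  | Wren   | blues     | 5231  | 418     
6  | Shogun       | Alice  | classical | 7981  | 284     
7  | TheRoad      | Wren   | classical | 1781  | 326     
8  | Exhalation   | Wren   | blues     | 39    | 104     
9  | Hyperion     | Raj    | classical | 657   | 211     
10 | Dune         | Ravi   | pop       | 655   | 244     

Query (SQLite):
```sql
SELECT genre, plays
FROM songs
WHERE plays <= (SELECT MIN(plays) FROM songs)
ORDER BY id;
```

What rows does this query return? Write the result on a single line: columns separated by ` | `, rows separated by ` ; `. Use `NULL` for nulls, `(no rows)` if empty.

Scalar subquery: MIN(plays) over all songs rows = 39.
Keep rows where plays <= that value.

blues | 39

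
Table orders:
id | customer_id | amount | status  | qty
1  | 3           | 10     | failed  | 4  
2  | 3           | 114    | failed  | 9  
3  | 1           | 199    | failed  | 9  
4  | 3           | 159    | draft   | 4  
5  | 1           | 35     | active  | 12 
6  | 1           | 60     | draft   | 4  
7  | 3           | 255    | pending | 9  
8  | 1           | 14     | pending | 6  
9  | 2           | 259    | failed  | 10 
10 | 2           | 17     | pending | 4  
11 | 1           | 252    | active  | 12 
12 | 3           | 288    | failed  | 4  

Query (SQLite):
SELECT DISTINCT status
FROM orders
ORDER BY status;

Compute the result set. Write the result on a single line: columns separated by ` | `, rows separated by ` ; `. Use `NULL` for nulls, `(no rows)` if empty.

Collect distinct status values from orders.

active ; draft ; failed ; pending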